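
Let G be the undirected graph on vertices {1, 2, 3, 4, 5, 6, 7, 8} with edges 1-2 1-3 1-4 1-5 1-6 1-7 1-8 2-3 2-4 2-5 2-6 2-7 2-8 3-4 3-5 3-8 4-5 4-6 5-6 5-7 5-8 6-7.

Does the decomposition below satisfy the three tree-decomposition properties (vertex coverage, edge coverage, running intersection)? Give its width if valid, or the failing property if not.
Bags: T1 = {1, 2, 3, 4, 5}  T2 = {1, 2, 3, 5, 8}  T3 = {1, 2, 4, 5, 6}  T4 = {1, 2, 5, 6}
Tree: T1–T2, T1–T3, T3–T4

No — vertex 7 appears in no bag.

A tree decomposition must satisfy three properties: every vertex lies in some bag; for every edge, both endpoints lie together in some bag; and for every vertex, the bags containing it form a connected subtree. Here vertex 7 appears in no bag, so the decomposition is invalid.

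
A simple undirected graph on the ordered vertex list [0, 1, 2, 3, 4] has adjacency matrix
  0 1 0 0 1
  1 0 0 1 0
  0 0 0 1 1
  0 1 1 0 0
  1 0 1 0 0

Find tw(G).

2

A width-2 tree decomposition is:
Bags: B1 = {0, 1, 3}  B2 = {0, 2, 3}  B3 = {0, 2, 4}
Tree: B1–B2, B2–B3
Each bag holds 3 vertices, so the decomposition has width 2, which upper-bounds the treewidth. Since 0–1–3–2–4–0 is a cycle in G, G is not acyclic. Forests are exactly the graphs of treewidth ≤ 1, so tw(G) ≥ 2. Combining the bounds, tw(G) = 2.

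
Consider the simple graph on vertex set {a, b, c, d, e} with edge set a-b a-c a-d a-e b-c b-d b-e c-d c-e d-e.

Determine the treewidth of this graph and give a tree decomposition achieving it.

With just one bag of size 5, the width is 5 − 1 = 4, so tw(G) ≤ 4. On the other hand G contains the 5-clique {a, b, c, d, e}. A clique must lie in a single bag of any decomposition, so no decomposition can have width below 4. The upper and lower bounds meet at 4, so that is the treewidth.

Treewidth 4.
One optimal decomposition is:
Bags: B1 = {a, b, c, d, e}
Tree: (single bag)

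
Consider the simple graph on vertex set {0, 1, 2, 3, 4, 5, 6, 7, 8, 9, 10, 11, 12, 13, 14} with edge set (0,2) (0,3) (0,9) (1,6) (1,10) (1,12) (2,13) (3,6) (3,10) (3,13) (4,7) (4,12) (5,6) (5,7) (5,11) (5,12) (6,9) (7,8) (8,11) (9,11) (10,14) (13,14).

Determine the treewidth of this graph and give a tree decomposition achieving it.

Every bag has size at most 4, so the width is 4 − 1 = 3 and tw(G) ≤ 3. For the lower bound: the 4 vertex sets {2,13,14}, {10}, {3}, {0,1,6,9} are disjoint, each induces a connected subgraph, and every pair is joined by at least one edge of G. Contracting each set to a single vertex therefore yields K_{4} as a minor, and since treewidth is minor-monotone, tw(G) ≥ tw(K_{4}) = 3. The upper and lower bounds meet at 3, so that is the treewidth.

Treewidth 3.
Bags: B1 = {2, 10, 13, 14}  B2 = {2, 3, 10, 13}  B3 = {0, 2, 3, 10}  B4 = {0, 1, 3, 10}  B5 = {0, 1, 3, 6}  B6 = {0, 1, 6, 9}  B7 = {1, 6, 9, 12}  B8 = {5, 6, 9, 12}  B9 = {5, 9, 11, 12}  B10 = {4, 5, 11, 12}  B11 = {4, 5, 7, 11}  B12 = {4, 7, 8, 11}
Tree: B1–B2, B2–B3, B3–B4, B4–B5, B5–B6, B6–B7, B7–B8, B8–B9, B9–B10, B10–B11, B11–B12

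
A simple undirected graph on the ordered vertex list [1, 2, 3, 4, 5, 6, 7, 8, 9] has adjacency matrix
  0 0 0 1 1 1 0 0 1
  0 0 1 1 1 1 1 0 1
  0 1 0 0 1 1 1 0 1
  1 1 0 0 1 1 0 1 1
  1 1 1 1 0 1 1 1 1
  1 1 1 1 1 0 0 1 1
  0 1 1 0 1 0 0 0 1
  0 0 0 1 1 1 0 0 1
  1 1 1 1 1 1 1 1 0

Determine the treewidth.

4

A width-4 tree decomposition is:
Bags: B1 = {2, 3, 5, 6, 9}  B2 = {2, 4, 5, 6, 9}  B3 = {4, 5, 6, 8, 9}  B4 = {2, 3, 5, 7, 9}  B5 = {1, 4, 5, 6, 9}
Tree: B1–B2, B2–B3, B1–B4, B2–B5
Each bag holds 5 vertices, so the decomposition has width 4, which upper-bounds the treewidth. Conversely, {2, 3, 5, 6, 9} is a clique of size 5, and the vertices of any clique must share a bag in every tree decomposition; so some bag has ≥ 5 vertices and tw(G) ≥ 4. Therefore the treewidth is 4.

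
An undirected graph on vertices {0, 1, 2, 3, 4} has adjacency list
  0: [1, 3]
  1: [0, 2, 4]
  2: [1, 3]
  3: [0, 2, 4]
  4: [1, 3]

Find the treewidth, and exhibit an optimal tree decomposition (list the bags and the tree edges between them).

Treewidth 2.
One such decomposition:
Bags: B1 = {1, 2, 3}  B2 = {0, 1, 3}  B3 = {1, 3, 4}
Tree: B1–B2, B2–B3

The largest bag has 3 vertices, giving width 2; this decomposition certifies tw(G) ≤ 2. Since 1–2–3–0–1 is a cycle in G, G is not acyclic. Forests are exactly the graphs of treewidth ≤ 1, so tw(G) ≥ 2. The upper and lower bounds meet at 2, so that is the treewidth.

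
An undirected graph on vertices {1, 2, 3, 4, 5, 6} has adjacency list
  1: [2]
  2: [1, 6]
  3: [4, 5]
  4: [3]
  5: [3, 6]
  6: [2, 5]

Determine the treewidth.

1

A width-1 tree decomposition is:
Bags: B1 = {1, 2}  B2 = {2, 6}  B3 = {5, 6}  B4 = {3, 5}  B5 = {3, 4}
Tree: B1–B2, B2–B3, B3–B4, B4–B5
Each bag holds 2 vertices, so the decomposition has width 1, which upper-bounds the treewidth. G has an edge, so its treewidth is at least 1. Therefore the treewidth is 1.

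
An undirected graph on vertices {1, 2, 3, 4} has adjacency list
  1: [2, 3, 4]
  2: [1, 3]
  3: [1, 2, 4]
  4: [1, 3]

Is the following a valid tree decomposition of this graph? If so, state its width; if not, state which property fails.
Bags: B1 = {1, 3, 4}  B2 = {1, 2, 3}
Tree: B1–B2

Yes; width 2.

Checking the three conditions: (i) the bags cover all of {1, 2, 3, 4}; (ii) for each edge, some bag contains both endpoints; (iii) the bags containing any fixed vertex form a subtree. All hold, so the decomposition is valid with width 3 − 1 = 2.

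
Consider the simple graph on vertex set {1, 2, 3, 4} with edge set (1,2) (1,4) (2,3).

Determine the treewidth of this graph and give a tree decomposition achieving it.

Every bag has size at most 2, so the width is 2 − 1 = 1 and tw(G) ≤ 1. G has an edge, so its treewidth is at least 1. The upper and lower bounds meet at 1, so that is the treewidth.

Treewidth 1.
Bags: B1 = {1, 2}  B2 = {2, 3}  B3 = {1, 4}
Tree: B1–B2, B1–B3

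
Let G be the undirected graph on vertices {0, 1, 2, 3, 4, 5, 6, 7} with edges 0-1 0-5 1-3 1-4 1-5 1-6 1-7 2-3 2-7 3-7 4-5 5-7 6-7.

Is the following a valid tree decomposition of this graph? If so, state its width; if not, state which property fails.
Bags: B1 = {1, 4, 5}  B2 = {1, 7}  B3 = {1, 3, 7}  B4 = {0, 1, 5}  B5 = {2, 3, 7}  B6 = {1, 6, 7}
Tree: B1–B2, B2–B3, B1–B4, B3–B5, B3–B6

No — edge (5,7) lies in no bag.

A tree decomposition must satisfy three properties: every vertex lies in some bag; for every edge, both endpoints lie together in some bag; and for every vertex, the bags containing it form a connected subtree. Here edge (5,7) lies in no bag, so the decomposition is invalid.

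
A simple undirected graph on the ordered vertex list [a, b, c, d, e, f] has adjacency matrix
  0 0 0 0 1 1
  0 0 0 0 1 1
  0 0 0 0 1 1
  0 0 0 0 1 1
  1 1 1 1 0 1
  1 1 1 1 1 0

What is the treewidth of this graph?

A width-2 tree decomposition is:
Bags: B1 = {c, e, f}  B2 = {d, e, f}  B3 = {b, e, f}  B4 = {a, e, f}
Tree: B1–B2, B1–B3, B2–B4
The largest bag has 3 vertices, giving width 2; this decomposition certifies tw(G) ≤ 2. Conversely, {d, e, f} is a clique of size 3, and the vertices of any clique must share a bag in every tree decomposition; so some bag has ≥ 3 vertices and tw(G) ≥ 2. The upper and lower bounds meet at 2, so that is the treewidth.

2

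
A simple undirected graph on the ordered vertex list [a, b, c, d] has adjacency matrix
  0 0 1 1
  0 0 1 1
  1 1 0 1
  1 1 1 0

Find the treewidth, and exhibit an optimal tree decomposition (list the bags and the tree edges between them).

Each bag holds 3 vertices, so the decomposition has width 2, which upper-bounds the treewidth. On the other hand G contains the 3-clique {a, c, d}. A clique must lie in a single bag of any decomposition, so no decomposition can have width below 2. Combining the bounds, tw(G) = 2.

Treewidth 2.
One optimal decomposition is:
Bags: B1 = {a, c, d}  B2 = {b, c, d}
Tree: B1–B2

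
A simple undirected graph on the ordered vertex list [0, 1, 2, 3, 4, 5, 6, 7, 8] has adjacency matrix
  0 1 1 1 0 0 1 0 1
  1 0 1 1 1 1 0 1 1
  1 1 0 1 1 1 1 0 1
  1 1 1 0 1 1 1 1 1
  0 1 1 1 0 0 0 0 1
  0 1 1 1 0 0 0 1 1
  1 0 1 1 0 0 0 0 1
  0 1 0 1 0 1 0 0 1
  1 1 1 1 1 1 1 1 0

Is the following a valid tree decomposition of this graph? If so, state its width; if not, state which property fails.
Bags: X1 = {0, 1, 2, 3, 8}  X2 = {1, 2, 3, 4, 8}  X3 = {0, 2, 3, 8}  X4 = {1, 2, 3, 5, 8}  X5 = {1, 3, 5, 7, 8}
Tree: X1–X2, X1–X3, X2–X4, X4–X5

A tree decomposition must satisfy three properties: every vertex lies in some bag; for every edge, both endpoints lie together in some bag; and for every vertex, the bags containing it form a connected subtree. Here vertex 6 appears in no bag, so the decomposition is invalid.

No — vertex 6 appears in no bag.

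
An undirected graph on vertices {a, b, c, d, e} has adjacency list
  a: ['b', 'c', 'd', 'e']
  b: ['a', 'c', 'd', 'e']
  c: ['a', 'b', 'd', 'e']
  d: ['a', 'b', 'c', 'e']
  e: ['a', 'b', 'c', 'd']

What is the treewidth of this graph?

4

A width-4 tree decomposition is:
Bags: B1 = {a, b, c, d, e}
Tree: (single bag)
A single bag containing all 5 vertices is trivially a valid decomposition of width 4. Conversely, {a, b, c, d, e} is a clique of size 5, and the vertices of any clique must share a bag in every tree decomposition; so some bag has ≥ 5 vertices and tw(G) ≥ 4. Hence tw(G) = 4 exactly.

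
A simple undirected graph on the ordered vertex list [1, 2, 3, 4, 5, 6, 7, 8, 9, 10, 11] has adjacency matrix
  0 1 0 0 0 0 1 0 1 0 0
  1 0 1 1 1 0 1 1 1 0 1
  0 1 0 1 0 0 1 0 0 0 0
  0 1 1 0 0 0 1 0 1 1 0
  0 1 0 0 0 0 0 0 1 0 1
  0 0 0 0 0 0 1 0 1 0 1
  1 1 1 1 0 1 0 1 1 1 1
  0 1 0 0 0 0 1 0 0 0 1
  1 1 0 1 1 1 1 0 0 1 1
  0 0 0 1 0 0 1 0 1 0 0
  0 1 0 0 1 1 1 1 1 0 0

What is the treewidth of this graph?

A width-3 tree decomposition is:
Bags: B1 = {2, 4, 7, 9}  B2 = {2, 7, 9, 11}  B3 = {2, 5, 9, 11}  B4 = {1, 2, 7, 9}  B5 = {2, 7, 8, 11}  B6 = {4, 7, 9, 10}  B7 = {6, 7, 9, 11}  B8 = {2, 3, 4, 7}
Tree: B1–B2, B2–B3, B2–B4, B2–B5, B1–B6, B2–B7, B1–B8
Each bag holds 4 vertices, so the decomposition has width 3, which upper-bounds the treewidth. For the lower bound, the 4 vertices {2, 5, 9, 11} are pairwise adjacent, and any tree decomposition puts a clique entirely inside one bag — forcing width ≥ 3. Hence tw(G) = 3 exactly.

3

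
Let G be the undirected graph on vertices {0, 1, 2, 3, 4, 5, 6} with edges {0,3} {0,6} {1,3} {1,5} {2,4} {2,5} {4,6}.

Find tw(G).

A width-2 tree decomposition is:
Bags: B1 = {1, 3, 5}  B2 = {2, 3, 5}  B3 = {2, 3, 4}  B4 = {3, 4, 6}  B5 = {0, 3, 6}
Tree: B1–B2, B2–B3, B3–B4, B4–B5
The largest bag has 3 vertices, giving width 2; this decomposition certifies tw(G) ≤ 2. The edges 3–1–5–2–4–6–0–3 form a cycle, so G is not a tree and its treewidth is at least 2. Combining the bounds, tw(G) = 2.

2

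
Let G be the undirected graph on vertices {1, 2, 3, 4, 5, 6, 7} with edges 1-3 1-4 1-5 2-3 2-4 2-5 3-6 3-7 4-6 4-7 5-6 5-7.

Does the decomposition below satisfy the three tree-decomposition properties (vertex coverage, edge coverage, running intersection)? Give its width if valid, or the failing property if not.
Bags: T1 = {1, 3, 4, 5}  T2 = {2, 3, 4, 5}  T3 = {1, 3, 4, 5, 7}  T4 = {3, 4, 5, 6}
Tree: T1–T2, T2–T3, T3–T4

A tree decomposition must satisfy three properties: every vertex lies in some bag; for every edge, both endpoints lie together in some bag; and for every vertex, the bags containing it form a connected subtree. Here bags containing vertex 1 are not connected in the tree, so the decomposition is invalid.

No — bags containing vertex 1 are not connected in the tree.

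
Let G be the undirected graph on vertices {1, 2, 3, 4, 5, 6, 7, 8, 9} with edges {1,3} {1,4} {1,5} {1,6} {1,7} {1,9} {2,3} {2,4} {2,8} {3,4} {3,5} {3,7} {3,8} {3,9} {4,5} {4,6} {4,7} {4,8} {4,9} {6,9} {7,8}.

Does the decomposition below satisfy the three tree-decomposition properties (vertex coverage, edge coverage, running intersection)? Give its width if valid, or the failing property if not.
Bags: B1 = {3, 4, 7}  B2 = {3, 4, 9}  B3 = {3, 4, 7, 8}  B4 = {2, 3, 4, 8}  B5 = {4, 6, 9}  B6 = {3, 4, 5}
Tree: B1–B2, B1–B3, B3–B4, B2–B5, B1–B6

No — vertex 1 appears in no bag.

A tree decomposition must satisfy three properties: every vertex lies in some bag; for every edge, both endpoints lie together in some bag; and for every vertex, the bags containing it form a connected subtree. Here vertex 1 appears in no bag, so the decomposition is invalid.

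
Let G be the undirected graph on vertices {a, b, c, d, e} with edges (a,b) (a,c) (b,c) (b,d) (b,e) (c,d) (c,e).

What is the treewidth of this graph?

2

A width-2 tree decomposition is:
Bags: B1 = {b, c, e}  B2 = {b, c, d}  B3 = {a, b, c}
Tree: B1–B2, B2–B3
Each bag holds 3 vertices, so the decomposition has width 2, which upper-bounds the treewidth. Conversely, {b, c, d} is a clique of size 3, and the vertices of any clique must share a bag in every tree decomposition; so some bag has ≥ 3 vertices and tw(G) ≥ 2. Combining the bounds, tw(G) = 2.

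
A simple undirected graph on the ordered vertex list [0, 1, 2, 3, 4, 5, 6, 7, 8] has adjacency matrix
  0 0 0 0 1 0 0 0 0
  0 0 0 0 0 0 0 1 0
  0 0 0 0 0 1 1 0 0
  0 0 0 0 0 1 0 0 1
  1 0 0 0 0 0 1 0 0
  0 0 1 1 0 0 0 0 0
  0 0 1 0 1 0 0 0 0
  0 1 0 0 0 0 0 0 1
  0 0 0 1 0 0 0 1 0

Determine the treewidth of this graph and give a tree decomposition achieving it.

The largest bag has 2 vertices, giving width 1; this decomposition certifies tw(G) ≤ 1. Since G has at least one edge (e.g. 1–7), it is not an edgeless graph, so tw(G) ≥ 1. Combining the bounds, tw(G) = 1.

Treewidth 1.
Bags: B1 = {1, 7}  B2 = {7, 8}  B3 = {3, 8}  B4 = {3, 5}  B5 = {2, 5}  B6 = {2, 6}  B7 = {4, 6}  B8 = {0, 4}
Tree: B1–B2, B2–B3, B3–B4, B4–B5, B5–B6, B6–B7, B7–B8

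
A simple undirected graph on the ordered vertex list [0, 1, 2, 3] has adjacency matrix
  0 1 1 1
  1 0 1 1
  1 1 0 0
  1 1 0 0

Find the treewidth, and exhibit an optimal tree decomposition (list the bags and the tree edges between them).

Treewidth 2.
One optimal decomposition is:
Bags: B1 = {0, 1, 3}  B2 = {0, 1, 2}
Tree: B1–B2

Every bag has size at most 3, so the width is 3 − 1 = 2 and tw(G) ≤ 2. On the other hand G contains the 3-clique {0, 1, 2}. A clique must lie in a single bag of any decomposition, so no decomposition can have width below 2. Combining the bounds, tw(G) = 2.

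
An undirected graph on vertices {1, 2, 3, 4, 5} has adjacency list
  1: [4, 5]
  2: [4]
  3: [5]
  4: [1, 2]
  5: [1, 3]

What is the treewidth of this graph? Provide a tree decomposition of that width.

Every bag has size at most 2, so the width is 2 − 1 = 1 and tw(G) ≤ 1. G has an edge, so its treewidth is at least 1. Therefore the treewidth is 1.

Treewidth 1.
Bags: B1 = {3, 5}  B2 = {1, 5}  B3 = {1, 4}  B4 = {2, 4}
Tree: B1–B2, B2–B3, B3–B4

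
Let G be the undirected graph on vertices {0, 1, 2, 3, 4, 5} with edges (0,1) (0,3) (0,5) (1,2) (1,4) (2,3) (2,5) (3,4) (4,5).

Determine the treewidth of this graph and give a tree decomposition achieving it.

Treewidth 3.
Bags: B1 = {1, 2, 3, 5}  B2 = {0, 1, 3, 5}  B3 = {1, 3, 4, 5}
Tree: B1–B2, B2–B3

Each bag holds 4 vertices, so the decomposition has width 3, which upper-bounds the treewidth. For the lower bound: the 4 vertex sets {1,2}, {0,3}, {5}, {4} are disjoint, each induces a connected subgraph, and every pair is joined by at least one edge of G. Contracting each set to a single vertex therefore yields K_{4} as a minor, and since treewidth is minor-monotone, tw(G) ≥ tw(K_{4}) = 3. The upper and lower bounds meet at 3, so that is the treewidth.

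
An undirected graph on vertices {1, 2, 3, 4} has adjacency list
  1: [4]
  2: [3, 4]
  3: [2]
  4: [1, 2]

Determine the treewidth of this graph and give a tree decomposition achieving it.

Treewidth 1.
One such decomposition:
Bags: B1 = {2, 4}  B2 = {1, 4}  B3 = {2, 3}
Tree: B1–B2, B1–B3

Each bag holds 2 vertices, so the decomposition has width 1, which upper-bounds the treewidth. G has an edge, so its treewidth is at least 1. Combining the bounds, tw(G) = 1.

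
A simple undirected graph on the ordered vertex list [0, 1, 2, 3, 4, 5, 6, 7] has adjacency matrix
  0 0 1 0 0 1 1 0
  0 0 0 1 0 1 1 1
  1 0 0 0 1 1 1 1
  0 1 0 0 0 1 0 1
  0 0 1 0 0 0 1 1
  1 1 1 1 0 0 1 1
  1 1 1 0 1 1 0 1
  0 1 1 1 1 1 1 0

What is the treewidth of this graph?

3

A width-3 tree decomposition is:
Bags: B1 = {1, 3, 5, 7}  B2 = {1, 5, 6, 7}  B3 = {2, 5, 6, 7}  B4 = {0, 2, 5, 6}  B5 = {2, 4, 6, 7}
Tree: B1–B2, B2–B3, B3–B4, B3–B5
The largest bag has 4 vertices, giving width 3; this decomposition certifies tw(G) ≤ 3. On the other hand G contains the 4-clique {2, 4, 6, 7}. A clique must lie in a single bag of any decomposition, so no decomposition can have width below 3. The upper and lower bounds meet at 3, so that is the treewidth.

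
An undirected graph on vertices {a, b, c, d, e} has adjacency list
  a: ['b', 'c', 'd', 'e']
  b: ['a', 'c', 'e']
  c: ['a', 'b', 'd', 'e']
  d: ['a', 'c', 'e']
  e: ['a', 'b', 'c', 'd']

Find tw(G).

3

A width-3 tree decomposition is:
Bags: B1 = {a, c, d, e}  B2 = {a, b, c, e}
Tree: B1–B2
The largest bag has 4 vertices, giving width 3; this decomposition certifies tw(G) ≤ 3. On the other hand G contains the 4-clique {a, c, d, e}. A clique must lie in a single bag of any decomposition, so no decomposition can have width below 3. Hence tw(G) = 3 exactly.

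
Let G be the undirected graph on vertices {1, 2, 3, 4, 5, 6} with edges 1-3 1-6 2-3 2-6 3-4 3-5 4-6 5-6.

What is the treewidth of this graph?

2

A width-2 tree decomposition is:
Bags: B1 = {2, 3, 6}  B2 = {3, 4, 6}  B3 = {1, 3, 6}  B4 = {3, 5, 6}
Tree: B1–B2, B2–B3, B3–B4
Each bag holds 3 vertices, so the decomposition has width 2, which upper-bounds the treewidth. The edges 6–2–3–4–6 form a cycle, so G is not a tree and its treewidth is at least 2. The upper and lower bounds meet at 2, so that is the treewidth.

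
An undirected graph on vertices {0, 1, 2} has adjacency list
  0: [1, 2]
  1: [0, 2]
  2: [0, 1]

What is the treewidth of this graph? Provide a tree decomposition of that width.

Treewidth 2.
One optimal decomposition is:
Bags: B1 = {0, 1, 2}
Tree: (single bag)

With just one bag of size 3, the width is 3 − 1 = 2, so tw(G) ≤ 2. For the lower bound, the 3 vertices {0, 1, 2} are pairwise adjacent, and any tree decomposition puts a clique entirely inside one bag — forcing width ≥ 2. Hence tw(G) = 2 exactly.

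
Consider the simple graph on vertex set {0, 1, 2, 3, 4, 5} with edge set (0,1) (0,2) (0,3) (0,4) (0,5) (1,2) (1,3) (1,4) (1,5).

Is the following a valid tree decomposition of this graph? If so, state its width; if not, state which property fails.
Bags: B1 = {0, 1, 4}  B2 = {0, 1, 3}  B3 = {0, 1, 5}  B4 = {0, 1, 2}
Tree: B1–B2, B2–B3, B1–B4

Yes; width 2.

Vertex coverage: the bags together contain {0, 1, 2, 3, 4, 5}, the full vertex set. Edge coverage: each edge of G has both endpoints in at least one bag. Running intersection: for every vertex, the bags containing it form a connected subtree. All three properties hold, so this is a valid tree decomposition of width max|bag| − 1 = 2, and hence tw(G) ≤ 2.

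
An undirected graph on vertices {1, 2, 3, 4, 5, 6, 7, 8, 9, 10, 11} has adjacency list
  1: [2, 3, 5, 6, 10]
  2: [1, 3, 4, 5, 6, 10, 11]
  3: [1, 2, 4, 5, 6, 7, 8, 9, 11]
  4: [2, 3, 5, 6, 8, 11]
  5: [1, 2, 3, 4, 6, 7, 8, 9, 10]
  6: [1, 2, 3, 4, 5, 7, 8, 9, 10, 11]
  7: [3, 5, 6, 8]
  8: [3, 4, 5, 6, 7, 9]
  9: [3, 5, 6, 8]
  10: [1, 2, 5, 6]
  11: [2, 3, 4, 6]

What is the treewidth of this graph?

4

A width-4 tree decomposition is:
Bags: B1 = {2, 3, 4, 5, 6}  B2 = {3, 4, 5, 6, 8}  B3 = {2, 3, 4, 6, 11}  B4 = {1, 2, 3, 5, 6}  B5 = {1, 2, 5, 6, 10}  B6 = {3, 5, 6, 7, 8}  B7 = {3, 5, 6, 8, 9}
Tree: B1–B2, B1–B3, B1–B4, B4–B5, B2–B6, B6–B7
The largest bag has 5 vertices, giving width 4; this decomposition certifies tw(G) ≤ 4. Conversely, {1, 2, 5, 6, 10} is a clique of size 5, and the vertices of any clique must share a bag in every tree decomposition; so some bag has ≥ 5 vertices and tw(G) ≥ 4. Hence tw(G) = 4 exactly.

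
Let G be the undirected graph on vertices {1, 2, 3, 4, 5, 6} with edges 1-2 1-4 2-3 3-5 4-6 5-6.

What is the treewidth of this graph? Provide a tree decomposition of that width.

Every bag has size at most 3, so the width is 3 − 1 = 2 and tw(G) ≤ 2. For the lower bound, G contains the cycle 1–4–6–5–3–2–1, so G is not a forest; only forests have treewidth ≤ 1, hence tw(G) ≥ 2. The upper and lower bounds meet at 2, so that is the treewidth.

Treewidth 2.
One optimal decomposition is:
Bags: B1 = {1, 4, 6}  B2 = {1, 5, 6}  B3 = {1, 3, 5}  B4 = {1, 2, 3}
Tree: B1–B2, B2–B3, B3–B4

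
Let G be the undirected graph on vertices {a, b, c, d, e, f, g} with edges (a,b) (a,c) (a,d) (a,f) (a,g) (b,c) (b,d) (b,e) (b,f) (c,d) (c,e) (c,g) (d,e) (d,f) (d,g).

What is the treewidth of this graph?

3

A width-3 tree decomposition is:
Bags: B1 = {a, b, d, f}  B2 = {a, b, c, d}  B3 = {a, c, d, g}  B4 = {b, c, d, e}
Tree: B1–B2, B2–B3, B2–B4
The largest bag has 4 vertices, giving width 3; this decomposition certifies tw(G) ≤ 3. For the lower bound, the 4 vertices {a, c, d, g} are pairwise adjacent, and any tree decomposition puts a clique entirely inside one bag — forcing width ≥ 3. Combining the bounds, tw(G) = 3.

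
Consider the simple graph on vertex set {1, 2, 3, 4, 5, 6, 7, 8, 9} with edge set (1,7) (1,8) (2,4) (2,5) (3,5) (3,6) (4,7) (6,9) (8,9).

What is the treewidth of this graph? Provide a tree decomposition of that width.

Each bag holds 3 vertices, so the decomposition has width 2, which upper-bounds the treewidth. Since 5–3–6–9–8–1–7–4–2–5 is a cycle in G, G is not acyclic. Forests are exactly the graphs of treewidth ≤ 1, so tw(G) ≥ 2. Therefore the treewidth is 2.

Treewidth 2.
One optimal decomposition is:
Bags: B1 = {3, 5, 6}  B2 = {5, 6, 9}  B3 = {5, 8, 9}  B4 = {1, 5, 8}  B5 = {1, 5, 7}  B6 = {4, 5, 7}  B7 = {2, 4, 5}
Tree: B1–B2, B2–B3, B3–B4, B4–B5, B5–B6, B6–B7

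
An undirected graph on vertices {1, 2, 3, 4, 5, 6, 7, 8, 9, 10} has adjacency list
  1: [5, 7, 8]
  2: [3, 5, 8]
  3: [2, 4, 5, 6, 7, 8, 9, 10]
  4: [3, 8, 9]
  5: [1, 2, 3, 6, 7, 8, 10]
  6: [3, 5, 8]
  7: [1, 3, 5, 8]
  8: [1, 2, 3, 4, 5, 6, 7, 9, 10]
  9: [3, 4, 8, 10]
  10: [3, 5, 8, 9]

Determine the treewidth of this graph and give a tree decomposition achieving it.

The largest bag has 4 vertices, giving width 3; this decomposition certifies tw(G) ≤ 3. Conversely, {1, 5, 7, 8} is a clique of size 4, and the vertices of any clique must share a bag in every tree decomposition; so some bag has ≥ 4 vertices and tw(G) ≥ 3. Combining the bounds, tw(G) = 3.

Treewidth 3.
One optimal decomposition is:
Bags: B1 = {3, 5, 7, 8}  B2 = {1, 5, 7, 8}  B3 = {3, 5, 8, 10}  B4 = {3, 8, 9, 10}  B5 = {3, 5, 6, 8}  B6 = {2, 3, 5, 8}  B7 = {3, 4, 8, 9}
Tree: B1–B2, B1–B3, B3–B4, B1–B5, B3–B6, B4–B7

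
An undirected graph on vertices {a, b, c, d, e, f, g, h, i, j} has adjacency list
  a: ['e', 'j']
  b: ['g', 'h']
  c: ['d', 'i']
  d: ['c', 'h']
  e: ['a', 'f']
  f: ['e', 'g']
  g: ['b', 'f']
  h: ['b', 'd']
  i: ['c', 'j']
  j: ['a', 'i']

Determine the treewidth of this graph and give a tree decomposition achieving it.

Each bag holds 3 vertices, so the decomposition has width 2, which upper-bounds the treewidth. Since i–c–d–h–b–g–f–e–a–j–i is a cycle in G, G is not acyclic. Forests are exactly the graphs of treewidth ≤ 1, so tw(G) ≥ 2. Combining the bounds, tw(G) = 2.

Treewidth 2.
One optimal decomposition is:
Bags: B1 = {c, d, i}  B2 = {d, h, i}  B3 = {b, h, i}  B4 = {b, g, i}  B5 = {f, g, i}  B6 = {e, f, i}  B7 = {a, e, i}  B8 = {a, i, j}
Tree: B1–B2, B2–B3, B3–B4, B4–B5, B5–B6, B6–B7, B7–B8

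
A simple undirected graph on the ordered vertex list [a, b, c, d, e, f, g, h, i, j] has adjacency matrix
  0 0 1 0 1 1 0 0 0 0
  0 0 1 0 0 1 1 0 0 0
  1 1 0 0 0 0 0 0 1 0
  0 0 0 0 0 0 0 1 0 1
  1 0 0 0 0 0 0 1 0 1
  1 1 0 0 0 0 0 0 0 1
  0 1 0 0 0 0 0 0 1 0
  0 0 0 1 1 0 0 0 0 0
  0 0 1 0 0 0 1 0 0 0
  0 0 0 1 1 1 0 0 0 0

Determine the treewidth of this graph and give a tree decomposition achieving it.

Treewidth 2.
Bags: B1 = {d, e, h}  B2 = {d, e, j}  B3 = {a, e, j}  B4 = {a, f, j}  B5 = {a, c, f}  B6 = {b, c, f}  B7 = {b, c, i}  B8 = {b, g, i}
Tree: B1–B2, B2–B3, B3–B4, B4–B5, B5–B6, B6–B7, B7–B8

The largest bag has 3 vertices, giving width 2; this decomposition certifies tw(G) ≤ 2. The edges h–d–j–e–h form a cycle, so G is not a tree and its treewidth is at least 2. Hence tw(G) = 2 exactly.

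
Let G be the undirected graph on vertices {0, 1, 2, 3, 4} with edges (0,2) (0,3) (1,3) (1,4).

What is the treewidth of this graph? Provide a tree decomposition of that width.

The largest bag has 2 vertices, giving width 1; this decomposition certifies tw(G) ≤ 1. G has an edge, so its treewidth is at least 1. Combining the bounds, tw(G) = 1.

Treewidth 1.
One such decomposition:
Bags: B1 = {1, 3}  B2 = {0, 3}  B3 = {1, 4}  B4 = {0, 2}
Tree: B1–B2, B1–B3, B2–B4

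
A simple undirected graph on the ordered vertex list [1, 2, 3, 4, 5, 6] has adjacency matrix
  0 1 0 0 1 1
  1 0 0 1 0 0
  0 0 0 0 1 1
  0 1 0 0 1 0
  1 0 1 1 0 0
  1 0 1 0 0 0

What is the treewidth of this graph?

A width-2 tree decomposition is:
Bags: B1 = {3, 5, 6}  B2 = {1, 5, 6}  B3 = {1, 4, 5}  B4 = {1, 2, 4}
Tree: B1–B2, B2–B3, B3–B4
The largest bag has 3 vertices, giving width 2; this decomposition certifies tw(G) ≤ 2. The edges 3–6–1–5–3 form a cycle, so G is not a tree and its treewidth is at least 2. Therefore the treewidth is 2.

2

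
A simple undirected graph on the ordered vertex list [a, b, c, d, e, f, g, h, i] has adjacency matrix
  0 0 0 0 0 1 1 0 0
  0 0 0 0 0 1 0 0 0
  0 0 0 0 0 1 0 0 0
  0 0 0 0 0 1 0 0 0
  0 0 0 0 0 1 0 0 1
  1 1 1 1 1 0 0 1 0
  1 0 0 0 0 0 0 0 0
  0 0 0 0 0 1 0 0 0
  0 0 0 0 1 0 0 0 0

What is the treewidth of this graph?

A width-1 tree decomposition is:
Bags: B1 = {c, f}  B2 = {e, f}  B3 = {e, i}  B4 = {a, f}  B5 = {a, g}  B6 = {f, h}  B7 = {b, f}  B8 = {d, f}
Tree: B1–B2, B2–B3, B1–B4, B4–B5, B2–B6, B4–B7, B1–B8
Every bag has size at most 2, so the width is 2 − 1 = 1 and tw(G) ≤ 1. Since G has at least one edge (e.g. f–c), it is not an edgeless graph, so tw(G) ≥ 1. Hence tw(G) = 1 exactly.

1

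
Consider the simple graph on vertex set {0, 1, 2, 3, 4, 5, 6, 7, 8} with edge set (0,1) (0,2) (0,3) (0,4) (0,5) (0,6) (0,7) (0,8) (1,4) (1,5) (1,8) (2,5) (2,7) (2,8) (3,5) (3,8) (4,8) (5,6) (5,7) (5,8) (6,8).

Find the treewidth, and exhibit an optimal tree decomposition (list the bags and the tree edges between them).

Treewidth 3.
One optimal decomposition is:
Bags: B1 = {0, 3, 5, 8}  B2 = {0, 1, 5, 8}  B3 = {0, 2, 5, 8}  B4 = {0, 1, 4, 8}  B5 = {0, 5, 6, 8}  B6 = {0, 2, 5, 7}
Tree: B1–B2, B1–B3, B2–B4, B1–B5, B3–B6

The largest bag has 4 vertices, giving width 3; this decomposition certifies tw(G) ≤ 3. Conversely, {0, 1, 4, 8} is a clique of size 4, and the vertices of any clique must share a bag in every tree decomposition; so some bag has ≥ 4 vertices and tw(G) ≥ 3. Therefore the treewidth is 3.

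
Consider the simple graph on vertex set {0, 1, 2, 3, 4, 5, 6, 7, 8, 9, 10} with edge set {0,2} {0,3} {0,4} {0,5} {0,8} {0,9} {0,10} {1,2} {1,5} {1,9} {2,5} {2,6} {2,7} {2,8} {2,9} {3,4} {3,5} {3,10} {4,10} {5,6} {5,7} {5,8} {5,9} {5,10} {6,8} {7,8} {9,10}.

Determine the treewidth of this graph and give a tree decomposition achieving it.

Treewidth 3.
One optimal decomposition is:
Bags: B1 = {0, 2, 5, 9}  B2 = {0, 2, 5, 8}  B3 = {0, 5, 9, 10}  B4 = {0, 3, 5, 10}  B5 = {2, 5, 7, 8}  B6 = {0, 3, 4, 10}  B7 = {2, 5, 6, 8}  B8 = {1, 2, 5, 9}
Tree: B1–B2, B1–B3, B3–B4, B2–B5, B4–B6, B2–B7, B1–B8

The largest bag has 4 vertices, giving width 3; this decomposition certifies tw(G) ≤ 3. For the lower bound, the 4 vertices {0, 3, 4, 10} are pairwise adjacent, and any tree decomposition puts a clique entirely inside one bag — forcing width ≥ 3. Therefore the treewidth is 3.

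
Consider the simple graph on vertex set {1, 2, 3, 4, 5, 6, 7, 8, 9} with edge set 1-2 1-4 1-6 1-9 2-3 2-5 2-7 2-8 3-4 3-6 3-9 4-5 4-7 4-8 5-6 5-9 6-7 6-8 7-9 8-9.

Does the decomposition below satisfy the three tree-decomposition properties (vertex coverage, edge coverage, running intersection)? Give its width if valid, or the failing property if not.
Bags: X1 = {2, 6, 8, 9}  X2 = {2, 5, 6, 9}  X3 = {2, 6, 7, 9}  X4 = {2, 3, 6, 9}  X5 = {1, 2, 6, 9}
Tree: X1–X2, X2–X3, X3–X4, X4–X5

No — vertex 4 appears in no bag.

A tree decomposition must satisfy three properties: every vertex lies in some bag; for every edge, both endpoints lie together in some bag; and for every vertex, the bags containing it form a connected subtree. Here vertex 4 appears in no bag, so the decomposition is invalid.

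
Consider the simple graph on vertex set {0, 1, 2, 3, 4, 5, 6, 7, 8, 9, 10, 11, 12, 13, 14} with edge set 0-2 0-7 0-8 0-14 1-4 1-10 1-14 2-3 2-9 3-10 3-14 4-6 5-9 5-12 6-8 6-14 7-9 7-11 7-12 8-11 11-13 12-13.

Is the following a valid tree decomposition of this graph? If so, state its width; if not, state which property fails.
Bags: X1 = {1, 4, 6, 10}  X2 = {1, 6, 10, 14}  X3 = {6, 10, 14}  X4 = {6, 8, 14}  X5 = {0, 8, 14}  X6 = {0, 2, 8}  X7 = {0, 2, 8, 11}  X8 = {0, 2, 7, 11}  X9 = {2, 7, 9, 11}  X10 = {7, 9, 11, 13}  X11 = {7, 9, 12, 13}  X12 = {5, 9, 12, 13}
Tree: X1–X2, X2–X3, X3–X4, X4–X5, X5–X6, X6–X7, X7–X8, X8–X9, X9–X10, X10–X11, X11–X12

No — vertex 3 appears in no bag.

A tree decomposition must satisfy three properties: every vertex lies in some bag; for every edge, both endpoints lie together in some bag; and for every vertex, the bags containing it form a connected subtree. Here vertex 3 appears in no bag, so the decomposition is invalid.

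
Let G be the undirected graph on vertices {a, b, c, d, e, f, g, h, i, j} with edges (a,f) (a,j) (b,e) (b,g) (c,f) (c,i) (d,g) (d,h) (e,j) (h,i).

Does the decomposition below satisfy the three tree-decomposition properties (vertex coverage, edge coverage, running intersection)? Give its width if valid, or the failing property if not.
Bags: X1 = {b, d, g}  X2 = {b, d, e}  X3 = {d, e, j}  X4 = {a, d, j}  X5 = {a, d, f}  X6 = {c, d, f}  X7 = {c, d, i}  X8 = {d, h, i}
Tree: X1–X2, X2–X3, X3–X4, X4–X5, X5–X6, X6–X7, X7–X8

Yes; width 2.

Vertex coverage: the bags together contain {a, b, c, d, e, f, g, h, i, j}, the full vertex set. Edge coverage: each edge of G has both endpoints in at least one bag. Running intersection: for every vertex, the bags containing it form a connected subtree. All three properties hold, so this is a valid tree decomposition of width max|bag| − 1 = 2, and hence tw(G) ≤ 2.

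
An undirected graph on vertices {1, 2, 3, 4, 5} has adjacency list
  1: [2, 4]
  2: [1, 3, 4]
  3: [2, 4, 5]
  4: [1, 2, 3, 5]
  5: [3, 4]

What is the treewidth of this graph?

A width-2 tree decomposition is:
Bags: B1 = {2, 3, 4}  B2 = {3, 4, 5}  B3 = {1, 2, 4}
Tree: B1–B2, B1–B3
Every bag has size at most 3, so the width is 3 − 1 = 2 and tw(G) ≤ 2. Conversely, {1, 2, 4} is a clique of size 3, and the vertices of any clique must share a bag in every tree decomposition; so some bag has ≥ 3 vertices and tw(G) ≥ 2. The upper and lower bounds meet at 2, so that is the treewidth.

2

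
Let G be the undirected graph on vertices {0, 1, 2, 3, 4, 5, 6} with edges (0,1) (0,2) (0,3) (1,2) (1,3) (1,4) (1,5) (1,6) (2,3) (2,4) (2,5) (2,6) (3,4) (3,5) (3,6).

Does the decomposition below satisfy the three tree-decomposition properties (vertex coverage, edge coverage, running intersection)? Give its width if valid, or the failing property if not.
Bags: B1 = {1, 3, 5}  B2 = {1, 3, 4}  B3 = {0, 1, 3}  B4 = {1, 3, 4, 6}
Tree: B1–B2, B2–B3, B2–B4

No — vertex 2 appears in no bag.

A tree decomposition must satisfy three properties: every vertex lies in some bag; for every edge, both endpoints lie together in some bag; and for every vertex, the bags containing it form a connected subtree. Here vertex 2 appears in no bag, so the decomposition is invalid.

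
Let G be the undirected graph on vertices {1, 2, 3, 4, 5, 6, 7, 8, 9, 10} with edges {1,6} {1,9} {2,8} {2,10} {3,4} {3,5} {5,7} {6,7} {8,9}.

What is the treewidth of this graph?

A width-1 tree decomposition is:
Bags: B1 = {2, 10}  B2 = {2, 8}  B3 = {8, 9}  B4 = {1, 9}  B5 = {1, 6}  B6 = {6, 7}  B7 = {5, 7}  B8 = {3, 5}  B9 = {3, 4}
Tree: B1–B2, B2–B3, B3–B4, B4–B5, B5–B6, B6–B7, B7–B8, B8–B9
The largest bag has 2 vertices, giving width 1; this decomposition certifies tw(G) ≤ 1. Since G has at least one edge (e.g. 10–2), it is not an edgeless graph, so tw(G) ≥ 1. Combining the bounds, tw(G) = 1.

1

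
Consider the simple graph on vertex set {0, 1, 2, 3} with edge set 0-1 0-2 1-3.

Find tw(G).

1

A width-1 tree decomposition is:
Bags: B1 = {1, 3}  B2 = {0, 1}  B3 = {0, 2}
Tree: B1–B2, B2–B3
Each bag holds 2 vertices, so the decomposition has width 1, which upper-bounds the treewidth. G has an edge, so its treewidth is at least 1. Hence tw(G) = 1 exactly.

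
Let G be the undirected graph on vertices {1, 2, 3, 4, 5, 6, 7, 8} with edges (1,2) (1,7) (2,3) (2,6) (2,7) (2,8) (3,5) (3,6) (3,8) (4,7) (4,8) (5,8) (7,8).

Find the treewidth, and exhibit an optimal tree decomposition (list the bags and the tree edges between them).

Treewidth 2.
One optimal decomposition is:
Bags: B1 = {4, 7, 8}  B2 = {2, 7, 8}  B3 = {1, 2, 7}  B4 = {2, 3, 8}  B5 = {2, 3, 6}  B6 = {3, 5, 8}
Tree: B1–B2, B2–B3, B2–B4, B4–B5, B4–B6

The largest bag has 3 vertices, giving width 2; this decomposition certifies tw(G) ≤ 2. Conversely, {1, 2, 7} is a clique of size 3, and the vertices of any clique must share a bag in every tree decomposition; so some bag has ≥ 3 vertices and tw(G) ≥ 2. Therefore the treewidth is 2.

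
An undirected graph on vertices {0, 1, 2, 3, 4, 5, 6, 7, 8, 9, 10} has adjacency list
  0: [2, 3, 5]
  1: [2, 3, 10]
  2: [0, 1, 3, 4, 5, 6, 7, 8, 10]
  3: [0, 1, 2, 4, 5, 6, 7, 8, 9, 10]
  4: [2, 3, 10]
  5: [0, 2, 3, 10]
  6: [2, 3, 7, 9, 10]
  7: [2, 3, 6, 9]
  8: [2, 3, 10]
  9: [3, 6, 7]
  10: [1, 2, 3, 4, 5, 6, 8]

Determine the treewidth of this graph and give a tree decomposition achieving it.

Treewidth 3.
One optimal decomposition is:
Bags: B1 = {0, 2, 3, 5}  B2 = {2, 3, 5, 10}  B3 = {2, 3, 8, 10}  B4 = {2, 3, 4, 10}  B5 = {2, 3, 6, 10}  B6 = {2, 3, 6, 7}  B7 = {3, 6, 7, 9}  B8 = {1, 2, 3, 10}
Tree: B1–B2, B2–B3, B2–B4, B3–B5, B5–B6, B6–B7, B2–B8

Every bag has size at most 4, so the width is 4 − 1 = 3 and tw(G) ≤ 3. On the other hand G contains the 4-clique {3, 6, 7, 9}. A clique must lie in a single bag of any decomposition, so no decomposition can have width below 3. Combining the bounds, tw(G) = 3.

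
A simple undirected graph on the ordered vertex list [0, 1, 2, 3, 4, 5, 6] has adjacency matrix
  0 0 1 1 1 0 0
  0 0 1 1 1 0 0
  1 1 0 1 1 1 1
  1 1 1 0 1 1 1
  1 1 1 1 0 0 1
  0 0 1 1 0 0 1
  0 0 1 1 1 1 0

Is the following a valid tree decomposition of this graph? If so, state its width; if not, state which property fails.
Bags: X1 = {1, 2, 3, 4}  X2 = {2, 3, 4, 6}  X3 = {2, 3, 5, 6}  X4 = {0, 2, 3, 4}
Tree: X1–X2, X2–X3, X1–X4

Checking the three conditions: (i) the bags cover all of {0, 1, 2, 3, 4, 5, 6}; (ii) for each edge, some bag contains both endpoints; (iii) the bags containing any fixed vertex form a subtree. All hold, so the decomposition is valid with width 4 − 1 = 3.

Yes; width 3.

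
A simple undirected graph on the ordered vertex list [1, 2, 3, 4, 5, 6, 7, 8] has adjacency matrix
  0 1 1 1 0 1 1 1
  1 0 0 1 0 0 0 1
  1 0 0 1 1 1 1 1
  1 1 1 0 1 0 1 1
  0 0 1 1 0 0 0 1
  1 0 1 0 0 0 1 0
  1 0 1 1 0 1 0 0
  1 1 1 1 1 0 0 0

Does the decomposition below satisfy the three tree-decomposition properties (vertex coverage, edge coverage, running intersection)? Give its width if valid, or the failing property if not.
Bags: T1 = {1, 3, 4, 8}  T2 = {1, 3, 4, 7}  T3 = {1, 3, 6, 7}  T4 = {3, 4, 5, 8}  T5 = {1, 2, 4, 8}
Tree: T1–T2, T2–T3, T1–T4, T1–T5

Yes; width 3.

Every vertex of G appears in some bag (union = {1, 2, 3, 4, 5, 6, 7, 8}); every edge is covered by a bag; and for each vertex v the set of bags containing v is connected in the bag tree. The decomposition is therefore valid. The largest bag has 4 vertices, so the width is 3.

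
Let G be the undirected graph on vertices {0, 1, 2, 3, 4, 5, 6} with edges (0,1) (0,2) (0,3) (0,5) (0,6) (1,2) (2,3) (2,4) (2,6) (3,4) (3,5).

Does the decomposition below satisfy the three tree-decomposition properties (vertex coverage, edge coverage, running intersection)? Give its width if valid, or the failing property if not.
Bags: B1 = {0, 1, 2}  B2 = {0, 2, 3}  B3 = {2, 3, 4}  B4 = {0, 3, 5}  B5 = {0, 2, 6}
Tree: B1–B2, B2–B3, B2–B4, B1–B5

Vertex coverage: the bags together contain {0, 1, 2, 3, 4, 5, 6}, the full vertex set. Edge coverage: each edge of G has both endpoints in at least one bag. Running intersection: for every vertex, the bags containing it form a connected subtree. All three properties hold, so this is a valid tree decomposition of width max|bag| − 1 = 2, and hence tw(G) ≤ 2.

Yes; width 2.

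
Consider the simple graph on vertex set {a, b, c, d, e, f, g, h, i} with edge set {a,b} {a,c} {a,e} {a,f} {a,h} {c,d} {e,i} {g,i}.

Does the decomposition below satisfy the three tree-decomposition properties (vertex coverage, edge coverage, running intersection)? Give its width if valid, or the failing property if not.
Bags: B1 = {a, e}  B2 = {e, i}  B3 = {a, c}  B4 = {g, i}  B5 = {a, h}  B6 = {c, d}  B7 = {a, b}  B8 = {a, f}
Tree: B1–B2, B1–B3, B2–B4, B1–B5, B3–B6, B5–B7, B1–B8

Vertex coverage: the bags together contain {a, b, c, d, e, f, g, h, i}, the full vertex set. Edge coverage: each edge of G has both endpoints in at least one bag. Running intersection: for every vertex, the bags containing it form a connected subtree. All three properties hold, so this is a valid tree decomposition of width max|bag| − 1 = 1, and hence tw(G) ≤ 1.

Yes; width 1.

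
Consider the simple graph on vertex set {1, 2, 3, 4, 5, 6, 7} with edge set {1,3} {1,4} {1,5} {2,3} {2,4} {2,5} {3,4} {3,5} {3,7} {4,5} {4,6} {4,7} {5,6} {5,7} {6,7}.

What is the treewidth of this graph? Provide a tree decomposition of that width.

Treewidth 3.
Bags: B1 = {1, 3, 4, 5}  B2 = {2, 3, 4, 5}  B3 = {3, 4, 5, 7}  B4 = {4, 5, 6, 7}
Tree: B1–B2, B1–B3, B3–B4

Each bag holds 4 vertices, so the decomposition has width 3, which upper-bounds the treewidth. For the lower bound, the 4 vertices {1, 3, 4, 5} are pairwise adjacent, and any tree decomposition puts a clique entirely inside one bag — forcing width ≥ 3. Hence tw(G) = 3 exactly.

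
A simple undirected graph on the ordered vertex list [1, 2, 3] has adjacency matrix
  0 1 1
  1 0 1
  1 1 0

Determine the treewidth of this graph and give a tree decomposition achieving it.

Treewidth 2.
One such decomposition:
Bags: B1 = {1, 2, 3}
Tree: (single bag)

With just one bag of size 3, the width is 3 − 1 = 2, so tw(G) ≤ 2. For the lower bound, the 3 vertices {1, 2, 3} are pairwise adjacent, and any tree decomposition puts a clique entirely inside one bag — forcing width ≥ 2. The upper and lower bounds meet at 2, so that is the treewidth.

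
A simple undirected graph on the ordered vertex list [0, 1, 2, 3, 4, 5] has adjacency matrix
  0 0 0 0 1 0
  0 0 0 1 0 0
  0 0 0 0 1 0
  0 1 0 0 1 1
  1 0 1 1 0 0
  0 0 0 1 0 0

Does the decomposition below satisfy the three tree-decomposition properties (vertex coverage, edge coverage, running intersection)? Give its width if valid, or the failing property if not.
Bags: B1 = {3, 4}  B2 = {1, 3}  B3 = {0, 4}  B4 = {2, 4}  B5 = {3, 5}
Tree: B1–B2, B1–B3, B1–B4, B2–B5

Yes; width 1.

Every vertex of G appears in some bag (union = {0, 1, 2, 3, 4, 5}); every edge is covered by a bag; and for each vertex v the set of bags containing v is connected in the bag tree. The decomposition is therefore valid. The largest bag has 2 vertices, so the width is 1.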